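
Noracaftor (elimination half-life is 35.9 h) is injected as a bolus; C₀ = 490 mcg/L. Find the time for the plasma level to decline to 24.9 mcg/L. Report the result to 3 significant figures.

k = ln 2 / 35.9 = 0.01931 h⁻¹
C(t) = C₀ e^(−kt)  ⇒  t = ln(C₀/C) / k
t = ln(490/24.9) / 0.01931 = 2.980 / 0.01931 ≈ 154 hours

154 hours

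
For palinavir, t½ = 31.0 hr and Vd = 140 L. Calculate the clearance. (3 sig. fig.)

3.13 L/hr

k = ln 2 / t½ = ln 2 / 31.0 = 0.02236 hr⁻¹
CL = k · V = 0.02236 × 140 ≈ 3.13 L/hr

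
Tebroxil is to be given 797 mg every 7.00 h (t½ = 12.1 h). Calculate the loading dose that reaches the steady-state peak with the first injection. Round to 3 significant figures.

k = ln 2 / 12.1 = 0.05728 h⁻¹
Accumulation ratio R = 1 / (1 − e^(−kτ)) = 1 / (1 − e^(−0.05728×7.00)) = 1 / (1 − 0.6697) = 3.027
Loading dose = maintenance dose × R = 797 × 3.027 ≈ 2410 mg

2410 mg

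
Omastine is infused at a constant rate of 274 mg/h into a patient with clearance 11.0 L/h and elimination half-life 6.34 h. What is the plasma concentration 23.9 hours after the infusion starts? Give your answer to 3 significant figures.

Css = rate / CL = 274 / 11.0 = 24.91 µg/mL
k = ln 2 / 6.34 = 0.1093 h⁻¹
C(t) = Css (1 − e^(−kt)) = 24.91 × (1 − e^(−2.613)) = 24.91 × 0.9267 ≈ 23.1 µg/mL

23.1 µg/mL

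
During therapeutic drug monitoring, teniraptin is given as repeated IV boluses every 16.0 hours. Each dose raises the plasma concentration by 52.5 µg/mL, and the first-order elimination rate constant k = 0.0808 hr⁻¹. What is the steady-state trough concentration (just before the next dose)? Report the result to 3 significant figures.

Fraction remaining after one interval: e^(−kτ) = e^(−0.08080 × 16.0) = 0.2745
R = 1 / (1 − 0.2745) = 1.378
Css,max = 52.5 × 1.378 = 72.36 µg/mL
Css,min = Css,max × e^(−kτ) = 72.36 × 0.2745 ≈ 19.9 µg/mL

19.9 µg/mL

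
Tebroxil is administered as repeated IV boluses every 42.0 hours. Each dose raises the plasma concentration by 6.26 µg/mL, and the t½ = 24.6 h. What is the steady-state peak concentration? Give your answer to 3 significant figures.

9.02 µg/mL

k = ln 2 / 24.6 = 0.02818 h⁻¹
Fraction remaining after one interval: e^(−kτ) = e^(−0.02818 × 42.0) = 0.3062
R = 1 / (1 − 0.3062) = 1.441
Css,max = 6.26 × 1.441 ≈ 9.02 µg/mL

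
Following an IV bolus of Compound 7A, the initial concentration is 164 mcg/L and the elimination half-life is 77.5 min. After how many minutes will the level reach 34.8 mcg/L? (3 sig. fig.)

k = ln 2 / 77.5 = 0.008944 min⁻¹
C(t) = C₀ e^(−kt)  ⇒  t = ln(C₀/C) / k
t = ln(164/34.8) / 0.008944 = 1.550 / 0.008944 ≈ 173 minutes

173 minutes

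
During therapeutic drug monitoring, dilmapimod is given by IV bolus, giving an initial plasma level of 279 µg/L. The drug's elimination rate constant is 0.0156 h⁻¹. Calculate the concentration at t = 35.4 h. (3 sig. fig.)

161 µg/L

C(t) = C₀ e^(−kt) = 279 × e^(−0.01560 × 35.4) = 279 × e^(−0.5522) = 279 × 0.5757 ≈ 161 µg/L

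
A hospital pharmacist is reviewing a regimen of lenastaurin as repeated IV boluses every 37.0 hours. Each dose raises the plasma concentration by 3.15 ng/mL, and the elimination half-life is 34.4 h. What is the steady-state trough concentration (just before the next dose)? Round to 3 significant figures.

2.84 ng/mL

k = ln 2 / 34.4 = 0.02015 h⁻¹
Fraction remaining after one interval: e^(−kτ) = e^(−0.02015 × 37.0) = 0.4745
R = 1 / (1 − 0.4745) = 1.903
Css,max = 3.15 × 1.903 = 5.994 ng/mL
Css,min = Css,max × e^(−kτ) = 5.994 × 0.4745 ≈ 2.84 ng/mL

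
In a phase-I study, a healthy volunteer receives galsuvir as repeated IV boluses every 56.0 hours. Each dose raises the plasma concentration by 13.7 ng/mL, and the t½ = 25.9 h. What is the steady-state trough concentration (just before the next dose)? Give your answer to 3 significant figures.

3.94 ng/mL

k = ln 2 / 25.9 = 0.02676 h⁻¹
Fraction remaining after one interval: e^(−kτ) = e^(−0.02676 × 56.0) = 0.2234
R = 1 / (1 − 0.2234) = 1.288
Css,max = 13.7 × 1.288 = 17.64 ng/mL
Css,min = Css,max × e^(−kτ) = 17.64 × 0.2234 ≈ 3.94 ng/mL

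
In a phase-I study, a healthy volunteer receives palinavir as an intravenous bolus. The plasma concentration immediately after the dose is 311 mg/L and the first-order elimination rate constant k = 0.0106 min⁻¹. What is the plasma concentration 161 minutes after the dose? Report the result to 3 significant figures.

56.4 mg/L

C(t) = C₀ e^(−kt) = 311 × e^(−0.01060 × 161) = 311 × e^(−1.707) = 311 × 0.1815 ≈ 56.4 mg/L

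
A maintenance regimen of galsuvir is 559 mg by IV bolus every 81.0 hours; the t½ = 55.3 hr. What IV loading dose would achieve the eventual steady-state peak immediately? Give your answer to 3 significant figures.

k = ln 2 / 55.3 = 0.01253 hr⁻¹
Accumulation ratio R = 1 / (1 − e^(−kτ)) = 1 / (1 − e^(−0.01253×81.0)) = 1 / (1 − 0.3623) = 1.568
Loading dose = maintenance dose × R = 559 × 1.568 ≈ 877 mg

877 mg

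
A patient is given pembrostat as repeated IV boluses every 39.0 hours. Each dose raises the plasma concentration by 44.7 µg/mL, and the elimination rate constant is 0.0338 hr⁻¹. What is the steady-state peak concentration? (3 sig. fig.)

61.0 µg/mL

Fraction remaining after one interval: e^(−kτ) = e^(−0.03380 × 39.0) = 0.2676
R = 1 / (1 − 0.2676) = 1.365
Css,max = 44.7 × 1.365 ≈ 61.0 µg/mL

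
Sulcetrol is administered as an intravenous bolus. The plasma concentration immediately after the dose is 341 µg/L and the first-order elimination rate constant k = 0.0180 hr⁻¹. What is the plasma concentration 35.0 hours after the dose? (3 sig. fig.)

182 µg/L

C(t) = C₀ e^(−kt) = 341 × e^(−0.01800 × 35.0) = 341 × e^(−0.6300) = 341 × 0.5326 ≈ 182 µg/L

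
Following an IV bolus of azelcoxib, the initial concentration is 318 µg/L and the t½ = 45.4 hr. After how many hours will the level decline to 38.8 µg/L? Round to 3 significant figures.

138 hours

k = ln 2 / 45.4 = 0.01527 hr⁻¹
C(t) = C₀ e^(−kt)  ⇒  t = ln(C₀/C) / k
t = ln(318/38.8) / 0.01527 = 2.104 / 0.01527 ≈ 138 hours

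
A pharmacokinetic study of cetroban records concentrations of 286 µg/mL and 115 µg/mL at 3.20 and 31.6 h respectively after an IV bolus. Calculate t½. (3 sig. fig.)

21.6 hours

k = ln(C₁/C₂) / (t₂ − t₁) = ln(286/115) / (31.6 − 3.20)
  = 0.9111 / 28.40 = 0.03208 h⁻¹
t½ = ln 2 / k = ln 2 / 0.03208 ≈ 21.6 hours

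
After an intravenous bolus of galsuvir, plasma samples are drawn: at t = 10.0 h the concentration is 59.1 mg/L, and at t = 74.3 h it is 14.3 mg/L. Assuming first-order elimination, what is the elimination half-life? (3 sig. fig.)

k = ln(C₁/C₂) / (t₂ − t₁) = ln(59.1/14.3) / (74.3 − 10.0)
  = 1.419 / 64.30 = 0.02207 h⁻¹
t½ = ln 2 / k = ln 2 / 0.02207 ≈ 31.4 hours

31.4 hours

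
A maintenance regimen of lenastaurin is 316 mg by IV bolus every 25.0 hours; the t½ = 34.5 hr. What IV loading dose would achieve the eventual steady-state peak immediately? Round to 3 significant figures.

800 mg

k = ln 2 / 34.5 = 0.02009 hr⁻¹
Accumulation ratio R = 1 / (1 − e^(−kτ)) = 1 / (1 − e^(−0.02009×25.0)) = 1 / (1 − 0.6051) = 2.533
Loading dose = maintenance dose × R = 316 × 2.533 ≈ 800 mg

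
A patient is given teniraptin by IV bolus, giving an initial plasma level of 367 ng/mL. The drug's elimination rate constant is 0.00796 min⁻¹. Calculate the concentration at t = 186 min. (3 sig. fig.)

83.5 ng/mL

C(t) = C₀ e^(−kt) = 367 × e^(−0.007960 × 186) = 367 × e^(−1.481) = 367 × 0.2275 ≈ 83.5 ng/mL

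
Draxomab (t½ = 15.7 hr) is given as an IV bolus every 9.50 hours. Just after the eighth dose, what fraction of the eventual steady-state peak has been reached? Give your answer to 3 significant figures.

0.965

k = ln 2 / 15.7 = 0.04415 hr⁻¹
f_n = 1 − e^(−nkτ) = 1 − e^(−8 × 0.04415 × 9.50) = 1 − e^(−3.355) = 1 − 0.03490 ≈ 0.965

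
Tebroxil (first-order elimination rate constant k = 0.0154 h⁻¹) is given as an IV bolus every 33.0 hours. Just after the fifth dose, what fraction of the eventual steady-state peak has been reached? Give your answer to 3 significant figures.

0.921

f_n = 1 − e^(−nkτ) = 1 − e^(−5 × 0.01540 × 33.0) = 1 − e^(−2.541) = 1 − 0.07879 ≈ 0.921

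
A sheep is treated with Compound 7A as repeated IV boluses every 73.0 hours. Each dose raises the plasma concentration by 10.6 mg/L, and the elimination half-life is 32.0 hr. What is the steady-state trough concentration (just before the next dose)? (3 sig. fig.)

k = ln 2 / 32.0 = 0.02166 hr⁻¹
Fraction remaining after one interval: e^(−kτ) = e^(−0.02166 × 73.0) = 0.2057
R = 1 / (1 − 0.2057) = 1.259
Css,max = 10.6 × 1.259 = 13.35 mg/L
Css,min = Css,max × e^(−kτ) = 13.35 × 0.2057 ≈ 2.75 mg/L

2.75 mg/L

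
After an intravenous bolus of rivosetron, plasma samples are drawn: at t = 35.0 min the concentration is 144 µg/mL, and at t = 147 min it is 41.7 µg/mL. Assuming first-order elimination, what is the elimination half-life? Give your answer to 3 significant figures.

k = ln(C₁/C₂) / (t₂ − t₁) = ln(144/41.7) / (147 − 35.0)
  = 1.239 / 112.0 = 0.01107 min⁻¹
t½ = ln 2 / k = ln 2 / 0.01107 ≈ 62.6 minutes

62.6 minutes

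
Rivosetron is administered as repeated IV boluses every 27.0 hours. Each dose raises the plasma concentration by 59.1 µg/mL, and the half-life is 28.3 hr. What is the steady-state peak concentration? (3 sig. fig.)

k = ln 2 / 28.3 = 0.02449 hr⁻¹
Fraction remaining after one interval: e^(−kτ) = e^(−0.02449 × 27.0) = 0.5162
R = 1 / (1 − 0.5162) = 2.067
Css,max = 59.1 × 2.067 ≈ 122 µg/mL

122 µg/mL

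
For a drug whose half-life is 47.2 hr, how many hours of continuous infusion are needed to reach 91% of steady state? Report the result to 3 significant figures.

164 hours

k = ln 2 / 47.2 = 0.01469 hr⁻¹
f = 1 − e^(−kt)  ⇒  t = −ln(1 − f) / k
t = −ln(1 − 0.91) / 0.01469 = 2.408 / 0.01469 ≈ 164 hours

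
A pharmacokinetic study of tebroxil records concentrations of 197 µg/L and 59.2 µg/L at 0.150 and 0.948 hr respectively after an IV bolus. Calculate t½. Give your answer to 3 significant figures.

k = ln(C₁/C₂) / (t₂ − t₁) = ln(197/59.2) / (0.948 − 0.150)
  = 1.202 / 0.7980 = 1.507 hr⁻¹
t½ = ln 2 / k = ln 2 / 1.507 ≈ 0.460 hours

0.460 hours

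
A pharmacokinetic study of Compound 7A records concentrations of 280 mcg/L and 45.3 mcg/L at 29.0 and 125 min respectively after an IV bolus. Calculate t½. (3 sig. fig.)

36.5 minutes

k = ln(C₁/C₂) / (t₂ − t₁) = ln(280/45.3) / (125 − 29.0)
  = 1.821 / 96.00 = 0.01897 min⁻¹
t½ = ln 2 / k = ln 2 / 0.01897 ≈ 36.5 minutes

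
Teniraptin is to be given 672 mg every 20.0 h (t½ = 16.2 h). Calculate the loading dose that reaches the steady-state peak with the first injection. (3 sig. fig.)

k = ln 2 / 16.2 = 0.04279 h⁻¹
Accumulation ratio R = 1 / (1 − e^(−kτ)) = 1 / (1 − e^(−0.04279×20.0)) = 1 / (1 − 0.4250) = 1.739
Loading dose = maintenance dose × R = 672 × 1.739 ≈ 1170 mg

1170 mg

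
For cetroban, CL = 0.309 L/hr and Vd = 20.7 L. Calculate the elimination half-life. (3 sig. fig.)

46.4 hours

k = CL / V = 0.309 / 20.7 = 0.01493 hr⁻¹
t½ = ln 2 / k = ln 2 / 0.01493 ≈ 46.4 hours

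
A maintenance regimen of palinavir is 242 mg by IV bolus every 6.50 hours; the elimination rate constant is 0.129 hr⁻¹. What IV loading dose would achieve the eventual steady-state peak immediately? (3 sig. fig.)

Accumulation ratio R = 1 / (1 − e^(−kτ)) = 1 / (1 − e^(−0.1290×6.50)) = 1 / (1 − 0.4324) = 1.762
Loading dose = maintenance dose × R = 242 × 1.762 ≈ 426 mg

426 mg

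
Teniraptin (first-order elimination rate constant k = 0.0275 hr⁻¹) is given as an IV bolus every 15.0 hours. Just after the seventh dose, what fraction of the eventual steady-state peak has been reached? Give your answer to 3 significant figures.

f_n = 1 − e^(−nkτ) = 1 − e^(−7 × 0.02750 × 15.0) = 1 − e^(−2.888) = 1 − 0.05572 ≈ 0.944

0.944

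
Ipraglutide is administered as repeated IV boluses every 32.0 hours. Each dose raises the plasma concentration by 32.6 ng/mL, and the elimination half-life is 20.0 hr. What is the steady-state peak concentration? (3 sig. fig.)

48.6 ng/mL

k = ln 2 / 20.0 = 0.03466 hr⁻¹
Fraction remaining after one interval: e^(−kτ) = e^(−0.03466 × 32.0) = 0.3299
R = 1 / (1 − 0.3299) = 1.492
Css,max = 32.6 × 1.492 ≈ 48.6 ng/mL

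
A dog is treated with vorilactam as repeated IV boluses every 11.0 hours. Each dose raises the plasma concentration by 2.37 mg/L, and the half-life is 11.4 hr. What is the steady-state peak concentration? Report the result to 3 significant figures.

k = ln 2 / 11.4 = 0.06080 hr⁻¹
Fraction remaining after one interval: e^(−kτ) = e^(−0.06080 × 11.0) = 0.5123
R = 1 / (1 − 0.5123) = 2.050
Css,max = 2.37 × 2.050 ≈ 4.86 mg/L

4.86 mg/L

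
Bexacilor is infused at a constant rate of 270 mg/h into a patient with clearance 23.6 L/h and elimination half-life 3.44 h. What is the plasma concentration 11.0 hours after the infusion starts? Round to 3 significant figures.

Css = rate / CL = 270 / 23.6 = 11.44 mg/L
k = ln 2 / 3.44 = 0.2015 h⁻¹
C(t) = Css (1 − e^(−kt)) = 11.44 × (1 − e^(−2.216)) = 11.44 × 0.8910 ≈ 10.2 mg/L

10.2 mg/L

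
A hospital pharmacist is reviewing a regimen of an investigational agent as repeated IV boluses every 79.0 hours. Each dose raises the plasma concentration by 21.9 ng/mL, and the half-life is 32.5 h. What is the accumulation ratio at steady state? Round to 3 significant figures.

1.23

k = ln 2 / 32.5 = 0.02133 h⁻¹
Fraction remaining after one interval: e^(−kτ) = e^(−0.02133 × 79.0) = 0.1855
R = 1 / (1 − 0.1855) = 1 / 0.8145 ≈ 1.23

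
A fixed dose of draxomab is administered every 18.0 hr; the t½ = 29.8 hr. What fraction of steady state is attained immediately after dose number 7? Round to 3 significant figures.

k = ln 2 / 29.8 = 0.02326 hr⁻¹
f_n = 1 − e^(−nkτ) = 1 − e^(−7 × 0.02326 × 18.0) = 1 − e^(−2.931) = 1 − 0.05336 ≈ 0.947

0.947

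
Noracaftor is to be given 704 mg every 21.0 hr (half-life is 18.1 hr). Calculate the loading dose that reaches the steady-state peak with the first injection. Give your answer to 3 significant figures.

1270 mg

k = ln 2 / 18.1 = 0.03830 hr⁻¹
Accumulation ratio R = 1 / (1 − e^(−kτ)) = 1 / (1 − e^(−0.03830×21.0)) = 1 / (1 − 0.4474) = 1.810
Loading dose = maintenance dose × R = 704 × 1.810 ≈ 1270 mg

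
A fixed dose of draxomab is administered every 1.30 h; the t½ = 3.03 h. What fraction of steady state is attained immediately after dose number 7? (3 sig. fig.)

0.875

k = ln 2 / 3.03 = 0.2288 h⁻¹
f_n = 1 − e^(−nkτ) = 1 − e^(−7 × 0.2288 × 1.30) = 1 − e^(−2.082) = 1 − 0.1247 ≈ 0.875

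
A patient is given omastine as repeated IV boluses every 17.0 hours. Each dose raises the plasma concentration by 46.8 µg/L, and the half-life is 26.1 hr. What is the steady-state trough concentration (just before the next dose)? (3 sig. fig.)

82.0 µg/L

k = ln 2 / 26.1 = 0.02656 hr⁻¹
Fraction remaining after one interval: e^(−kτ) = e^(−0.02656 × 17.0) = 0.6367
R = 1 / (1 − 0.6367) = 2.752
Css,max = 46.8 × 2.752 = 128.8 µg/L
Css,min = Css,max × e^(−kτ) = 128.8 × 0.6367 ≈ 82.0 µg/L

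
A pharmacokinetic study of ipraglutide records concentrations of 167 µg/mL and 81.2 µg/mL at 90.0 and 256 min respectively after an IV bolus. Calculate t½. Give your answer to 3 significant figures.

k = ln(C₁/C₂) / (t₂ − t₁) = ln(167/81.2) / (256 − 90.0)
  = 0.7211 / 166.0 = 0.004344 min⁻¹
t½ = ln 2 / k = ln 2 / 0.004344 ≈ 160 minutes

160 minutes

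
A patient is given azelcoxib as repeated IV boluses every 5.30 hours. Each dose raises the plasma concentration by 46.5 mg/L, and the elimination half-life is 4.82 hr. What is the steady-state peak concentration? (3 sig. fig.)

87.2 mg/L

k = ln 2 / 4.82 = 0.1438 hr⁻¹
Fraction remaining after one interval: e^(−kτ) = e^(−0.1438 × 5.30) = 0.4667
R = 1 / (1 − 0.4667) = 1.875
Css,max = 46.5 × 1.875 ≈ 87.2 mg/L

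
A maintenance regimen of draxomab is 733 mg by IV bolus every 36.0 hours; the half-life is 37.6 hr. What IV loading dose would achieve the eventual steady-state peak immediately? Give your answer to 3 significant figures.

k = ln 2 / 37.6 = 0.01843 hr⁻¹
Accumulation ratio R = 1 / (1 − e^(−kτ)) = 1 / (1 − e^(−0.01843×36.0)) = 1 / (1 − 0.5150) = 2.062
Loading dose = maintenance dose × R = 733 × 2.062 ≈ 1510 mg

1510 mg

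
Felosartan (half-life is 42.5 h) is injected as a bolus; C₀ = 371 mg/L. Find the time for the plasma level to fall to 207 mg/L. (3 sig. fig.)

35.8 hours

k = ln 2 / 42.5 = 0.01631 h⁻¹
C(t) = C₀ e^(−kt)  ⇒  t = ln(C₀/C) / k
t = ln(371/207) / 0.01631 = 0.5835 / 0.01631 ≈ 35.8 hours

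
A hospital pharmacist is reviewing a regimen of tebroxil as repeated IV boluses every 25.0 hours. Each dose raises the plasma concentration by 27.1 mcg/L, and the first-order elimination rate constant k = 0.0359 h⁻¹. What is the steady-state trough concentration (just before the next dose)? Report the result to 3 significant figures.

Fraction remaining after one interval: e^(−kτ) = e^(−0.03590 × 25.0) = 0.4076
R = 1 / (1 − 0.4076) = 1.688
Css,max = 27.1 × 1.688 = 45.75 mcg/L
Css,min = Css,max × e^(−kτ) = 45.75 × 0.4076 ≈ 18.6 mcg/L

18.6 mcg/L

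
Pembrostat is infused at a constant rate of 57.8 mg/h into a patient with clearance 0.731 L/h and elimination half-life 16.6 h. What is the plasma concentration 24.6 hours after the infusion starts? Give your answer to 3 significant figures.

50.8 mg/L

Css = rate / CL = 57.8 / 0.731 = 79.07 mg/L
k = ln 2 / 16.6 = 0.04176 h⁻¹
C(t) = Css (1 − e^(−kt)) = 79.07 × (1 − e^(−1.027)) = 79.07 × 0.6420 ≈ 50.8 mg/L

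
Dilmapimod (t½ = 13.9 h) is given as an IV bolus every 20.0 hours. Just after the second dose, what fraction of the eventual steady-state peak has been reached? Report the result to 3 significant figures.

0.864

k = ln 2 / 13.9 = 0.04987 h⁻¹
f_n = 1 − e^(−nkτ) = 1 − e^(−2 × 0.04987 × 20.0) = 1 − e^(−1.995) = 1 − 0.1361 ≈ 0.864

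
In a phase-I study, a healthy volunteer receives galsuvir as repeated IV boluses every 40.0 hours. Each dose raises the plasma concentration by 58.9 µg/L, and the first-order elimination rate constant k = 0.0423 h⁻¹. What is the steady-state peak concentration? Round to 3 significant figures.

72.2 µg/L

Fraction remaining after one interval: e^(−kτ) = e^(−0.04230 × 40.0) = 0.1842
R = 1 / (1 − 0.1842) = 1.226
Css,max = 58.9 × 1.226 ≈ 72.2 µg/L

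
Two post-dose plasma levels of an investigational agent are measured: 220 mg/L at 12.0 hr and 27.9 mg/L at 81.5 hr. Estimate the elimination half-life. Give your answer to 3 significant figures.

k = ln(C₁/C₂) / (t₂ − t₁) = ln(220/27.9) / (81.5 − 12.0)
  = 2.065 / 69.50 = 0.02971 hr⁻¹
t½ = ln 2 / k = ln 2 / 0.02971 ≈ 23.3 hours

23.3 hours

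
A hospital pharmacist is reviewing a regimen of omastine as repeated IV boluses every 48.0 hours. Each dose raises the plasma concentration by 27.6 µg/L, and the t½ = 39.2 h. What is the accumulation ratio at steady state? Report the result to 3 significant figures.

1.75

k = ln 2 / 39.2 = 0.01768 h⁻¹
Fraction remaining after one interval: e^(−kτ) = e^(−0.01768 × 48.0) = 0.4279
R = 1 / (1 − 0.4279) = 1 / 0.5721 ≈ 1.75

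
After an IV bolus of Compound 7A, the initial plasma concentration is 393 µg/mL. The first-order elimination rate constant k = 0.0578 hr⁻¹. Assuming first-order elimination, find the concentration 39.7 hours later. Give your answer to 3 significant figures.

C(t) = C₀ e^(−kt) = 393 × e^(−0.05780 × 39.7) = 393 × e^(−2.295) = 393 × 0.1008 ≈ 39.6 µg/mL

39.6 µg/mL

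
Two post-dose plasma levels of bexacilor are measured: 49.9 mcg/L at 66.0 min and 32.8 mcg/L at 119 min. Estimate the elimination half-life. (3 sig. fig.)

87.6 minutes

k = ln(C₁/C₂) / (t₂ − t₁) = ln(49.9/32.8) / (119 − 66.0)
  = 0.4196 / 53.00 = 0.007917 min⁻¹
t½ = ln 2 / k = ln 2 / 0.007917 ≈ 87.6 minutes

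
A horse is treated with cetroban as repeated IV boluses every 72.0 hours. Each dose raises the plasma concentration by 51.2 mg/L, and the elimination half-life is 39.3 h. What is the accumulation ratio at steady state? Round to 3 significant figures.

k = ln 2 / 39.3 = 0.01764 h⁻¹
Fraction remaining after one interval: e^(−kτ) = e^(−0.01764 × 72.0) = 0.2809
R = 1 / (1 − 0.2809) = 1 / 0.7191 ≈ 1.39

1.39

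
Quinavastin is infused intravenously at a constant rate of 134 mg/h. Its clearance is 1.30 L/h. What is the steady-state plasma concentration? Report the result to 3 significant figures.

103 µg/mL

Css = infusion rate / CL = 134 / 1.30 ≈ 103 µg/mL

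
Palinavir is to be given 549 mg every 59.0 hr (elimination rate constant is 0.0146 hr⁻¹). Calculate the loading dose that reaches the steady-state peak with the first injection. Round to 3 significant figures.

951 mg

Accumulation ratio R = 1 / (1 − e^(−kτ)) = 1 / (1 − e^(−0.01460×59.0)) = 1 / (1 − 0.4226) = 1.732
Loading dose = maintenance dose × R = 549 × 1.732 ≈ 951 mg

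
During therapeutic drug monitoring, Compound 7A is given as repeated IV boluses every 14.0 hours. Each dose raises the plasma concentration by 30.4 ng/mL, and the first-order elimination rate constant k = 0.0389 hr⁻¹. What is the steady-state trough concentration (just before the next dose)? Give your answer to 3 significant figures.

Fraction remaining after one interval: e^(−kτ) = e^(−0.03890 × 14.0) = 0.5801
R = 1 / (1 − 0.5801) = 2.381
Css,max = 30.4 × 2.381 = 72.39 ng/mL
Css,min = Css,max × e^(−kτ) = 72.39 × 0.5801 ≈ 42.0 ng/mL

42.0 ng/mL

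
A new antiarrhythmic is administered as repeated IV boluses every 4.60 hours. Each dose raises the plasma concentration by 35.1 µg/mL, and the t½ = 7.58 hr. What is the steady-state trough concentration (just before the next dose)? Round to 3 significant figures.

67.1 µg/mL

k = ln 2 / 7.58 = 0.09144 hr⁻¹
Fraction remaining after one interval: e^(−kτ) = e^(−0.09144 × 4.60) = 0.6566
R = 1 / (1 − 0.6566) = 2.912
Css,max = 35.1 × 2.912 = 102.2 µg/mL
Css,min = Css,max × e^(−kτ) = 102.2 × 0.6566 ≈ 67.1 µg/mL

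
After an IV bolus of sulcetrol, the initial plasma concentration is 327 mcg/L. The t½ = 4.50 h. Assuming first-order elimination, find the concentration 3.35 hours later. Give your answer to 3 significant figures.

k = ln 2 / 4.50 = 0.1540 h⁻¹
3.35 h is 0.7444 half-lives, so C = 327 × (1/2)^0.7444 = 327 × 0.5969 ≈ 195 mcg/L

195 mcg/L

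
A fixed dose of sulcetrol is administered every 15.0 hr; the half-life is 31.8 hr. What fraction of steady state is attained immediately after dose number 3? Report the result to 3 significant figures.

k = ln 2 / 31.8 = 0.02180 hr⁻¹
f_n = 1 − e^(−nkτ) = 1 − e^(−3 × 0.02180 × 15.0) = 1 − e^(−0.9809) = 1 − 0.3750 ≈ 0.625

0.625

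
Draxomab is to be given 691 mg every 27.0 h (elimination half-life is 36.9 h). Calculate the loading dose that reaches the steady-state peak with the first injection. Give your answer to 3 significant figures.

1740 mg

k = ln 2 / 36.9 = 0.01878 h⁻¹
Accumulation ratio R = 1 / (1 − e^(−kτ)) = 1 / (1 − e^(−0.01878×27.0)) = 1 / (1 − 0.6022) = 2.514
Loading dose = maintenance dose × R = 691 × 2.514 ≈ 1740 mg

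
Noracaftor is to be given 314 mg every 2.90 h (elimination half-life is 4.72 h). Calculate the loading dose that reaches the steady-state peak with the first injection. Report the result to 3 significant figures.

905 mg

k = ln 2 / 4.72 = 0.1469 h⁻¹
Accumulation ratio R = 1 / (1 − e^(−kτ)) = 1 / (1 − e^(−0.1469×2.90)) = 1 / (1 − 0.6532) = 2.883
Loading dose = maintenance dose × R = 314 × 2.883 ≈ 905 mg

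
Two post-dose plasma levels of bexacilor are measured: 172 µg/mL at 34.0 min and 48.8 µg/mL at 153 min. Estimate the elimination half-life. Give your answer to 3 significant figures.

k = ln(C₁/C₂) / (t₂ − t₁) = ln(172/48.8) / (153 − 34.0)
  = 1.260 / 119.0 = 0.01059 min⁻¹
t½ = ln 2 / k = ln 2 / 0.01059 ≈ 65.5 minutes

65.5 minutes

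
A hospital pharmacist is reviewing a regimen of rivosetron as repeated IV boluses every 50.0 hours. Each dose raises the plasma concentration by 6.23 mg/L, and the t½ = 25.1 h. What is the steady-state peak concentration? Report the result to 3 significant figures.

8.32 mg/L

k = ln 2 / 25.1 = 0.02762 h⁻¹
Fraction remaining after one interval: e^(−kτ) = e^(−0.02762 × 50.0) = 0.2514
R = 1 / (1 − 0.2514) = 1.336
Css,max = 6.23 × 1.336 ≈ 8.32 mg/L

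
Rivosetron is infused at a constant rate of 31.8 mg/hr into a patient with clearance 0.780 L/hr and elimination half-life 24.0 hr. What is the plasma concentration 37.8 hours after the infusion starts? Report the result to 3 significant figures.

27.1 mg/L

Css = rate / CL = 31.8 / 0.780 = 40.77 mg/L
k = ln 2 / 24.0 = 0.02888 hr⁻¹
C(t) = Css (1 − e^(−kt)) = 40.77 × (1 − e^(−1.092)) = 40.77 × 0.6644 ≈ 27.1 mg/L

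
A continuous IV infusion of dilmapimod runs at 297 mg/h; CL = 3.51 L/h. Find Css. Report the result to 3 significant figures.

Css = infusion rate / CL = 297 / 3.51 ≈ 84.6 mg/L

84.6 mg/L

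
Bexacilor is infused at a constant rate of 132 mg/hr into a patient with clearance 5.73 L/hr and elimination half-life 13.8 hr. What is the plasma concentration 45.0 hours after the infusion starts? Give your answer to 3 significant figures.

Css = rate / CL = 132 / 5.73 = 23.04 µg/mL
k = ln 2 / 13.8 = 0.05023 hr⁻¹
C(t) = Css (1 − e^(−kt)) = 23.04 × (1 − e^(−2.260)) = 23.04 × 0.8957 ≈ 20.6 µg/mL

20.6 µg/mL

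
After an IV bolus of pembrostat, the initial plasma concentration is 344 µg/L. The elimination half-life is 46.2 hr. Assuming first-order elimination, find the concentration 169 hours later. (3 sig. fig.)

27.3 µg/L

k = ln 2 / 46.2 = 0.01500 hr⁻¹
C(t) = C₀ e^(−kt) = 344 × e^(−0.01500 × 169) = 344 × e^(−2.536) = 344 × 0.07922 ≈ 27.3 µg/L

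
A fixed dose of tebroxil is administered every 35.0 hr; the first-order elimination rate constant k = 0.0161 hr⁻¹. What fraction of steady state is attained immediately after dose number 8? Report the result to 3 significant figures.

0.989

f_n = 1 − e^(−nkτ) = 1 − e^(−8 × 0.01610 × 35.0) = 1 − e^(−4.508) = 1 − 0.01102 ≈ 0.989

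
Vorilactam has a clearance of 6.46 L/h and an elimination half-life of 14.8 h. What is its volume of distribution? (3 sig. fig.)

k = ln 2 / t½ = ln 2 / 14.8 = 0.04683 h⁻¹
V = CL / k = 6.46 / 0.04683 ≈ 138 L

138 L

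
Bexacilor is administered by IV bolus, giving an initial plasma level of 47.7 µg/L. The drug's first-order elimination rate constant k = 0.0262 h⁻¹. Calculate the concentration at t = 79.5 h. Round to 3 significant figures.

5.94 µg/L

C(t) = C₀ e^(−kt) = 47.7 × e^(−0.02620 × 79.5) = 47.7 × e^(−2.083) = 47.7 × 0.1246 ≈ 5.94 µg/L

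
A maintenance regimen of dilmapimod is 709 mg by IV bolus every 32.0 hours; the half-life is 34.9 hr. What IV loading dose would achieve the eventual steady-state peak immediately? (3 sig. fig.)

k = ln 2 / 34.9 = 0.01986 hr⁻¹
Accumulation ratio R = 1 / (1 − e^(−kτ)) = 1 / (1 − e^(−0.01986×32.0)) = 1 / (1 − 0.5296) = 2.126
Loading dose = maintenance dose × R = 709 × 2.126 ≈ 1510 mg

1510 mg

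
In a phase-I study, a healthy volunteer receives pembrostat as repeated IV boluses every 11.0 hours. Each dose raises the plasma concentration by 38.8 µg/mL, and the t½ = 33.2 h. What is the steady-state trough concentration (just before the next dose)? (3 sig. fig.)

k = ln 2 / 33.2 = 0.02088 h⁻¹
Fraction remaining after one interval: e^(−kτ) = e^(−0.02088 × 11.0) = 0.7948
R = 1 / (1 − 0.7948) = 4.873
Css,max = 38.8 × 4.873 = 189.1 µg/mL
Css,min = Css,max × e^(−kτ) = 189.1 × 0.7948 ≈ 150 µg/mL

150 µg/mL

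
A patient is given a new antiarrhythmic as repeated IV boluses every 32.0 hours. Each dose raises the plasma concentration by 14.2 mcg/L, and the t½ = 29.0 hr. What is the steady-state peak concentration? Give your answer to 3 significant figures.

k = ln 2 / 29.0 = 0.02390 hr⁻¹
Fraction remaining after one interval: e^(−kτ) = e^(−0.02390 × 32.0) = 0.4654
R = 1 / (1 − 0.4654) = 1.871
Css,max = 14.2 × 1.871 ≈ 26.6 mcg/L

26.6 mcg/L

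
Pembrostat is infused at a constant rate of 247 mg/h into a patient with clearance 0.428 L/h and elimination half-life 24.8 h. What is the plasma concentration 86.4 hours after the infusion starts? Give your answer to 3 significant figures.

526 mg/L

Css = rate / CL = 247 / 0.428 = 577.1 mg/L
k = ln 2 / 24.8 = 0.02795 h⁻¹
C(t) = Css (1 − e^(−kt)) = 577.1 × (1 − e^(−2.415)) = 577.1 × 0.9106 ≈ 526 mg/L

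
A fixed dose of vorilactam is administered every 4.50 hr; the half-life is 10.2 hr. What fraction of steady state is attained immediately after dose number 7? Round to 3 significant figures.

0.882

k = ln 2 / 10.2 = 0.06796 hr⁻¹
f_n = 1 − e^(−nkτ) = 1 − e^(−7 × 0.06796 × 4.50) = 1 − e^(−2.141) = 1 − 0.1176 ≈ 0.882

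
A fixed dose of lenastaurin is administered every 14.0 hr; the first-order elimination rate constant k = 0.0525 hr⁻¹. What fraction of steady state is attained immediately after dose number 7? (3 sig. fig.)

f_n = 1 − e^(−nkτ) = 1 − e^(−7 × 0.05250 × 14.0) = 1 − e^(−5.145) = 1 − 0.005828 ≈ 0.994

0.994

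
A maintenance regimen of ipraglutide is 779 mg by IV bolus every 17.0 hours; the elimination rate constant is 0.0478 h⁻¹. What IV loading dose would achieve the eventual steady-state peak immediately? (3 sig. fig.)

Accumulation ratio R = 1 / (1 − e^(−kτ)) = 1 / (1 − e^(−0.04780×17.0)) = 1 / (1 − 0.4437) = 1.798
Loading dose = maintenance dose × R = 779 × 1.798 ≈ 1400 mg

1400 mg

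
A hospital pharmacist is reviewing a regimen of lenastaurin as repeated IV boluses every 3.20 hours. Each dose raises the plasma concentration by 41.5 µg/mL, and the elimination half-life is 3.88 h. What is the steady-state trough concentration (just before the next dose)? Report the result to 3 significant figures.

53.8 µg/mL

k = ln 2 / 3.88 = 0.1786 h⁻¹
Fraction remaining after one interval: e^(−kτ) = e^(−0.1786 × 3.20) = 0.5646
R = 1 / (1 − 0.5646) = 2.297
Css,max = 41.5 × 2.297 = 95.31 µg/mL
Css,min = Css,max × e^(−kτ) = 95.31 × 0.5646 ≈ 53.8 µg/mL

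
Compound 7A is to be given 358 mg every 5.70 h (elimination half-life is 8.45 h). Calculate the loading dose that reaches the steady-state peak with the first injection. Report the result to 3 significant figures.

959 mg

k = ln 2 / 8.45 = 0.08203 h⁻¹
Accumulation ratio R = 1 / (1 − e^(−kτ)) = 1 / (1 − e^(−0.08203×5.70)) = 1 / (1 − 0.6265) = 2.678
Loading dose = maintenance dose × R = 358 × 2.678 ≈ 959 mg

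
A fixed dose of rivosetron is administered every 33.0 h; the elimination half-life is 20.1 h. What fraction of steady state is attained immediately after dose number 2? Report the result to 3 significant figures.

k = ln 2 / 20.1 = 0.03448 h⁻¹
f_n = 1 − e^(−nkτ) = 1 − e^(−2 × 0.03448 × 33.0) = 1 − e^(−2.276) = 1 − 0.1027 ≈ 0.897

0.897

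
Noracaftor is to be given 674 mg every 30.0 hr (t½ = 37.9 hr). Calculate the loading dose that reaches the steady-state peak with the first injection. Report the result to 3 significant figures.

1600 mg

k = ln 2 / 37.9 = 0.01829 hr⁻¹
Accumulation ratio R = 1 / (1 − e^(−kτ)) = 1 / (1 − e^(−0.01829×30.0)) = 1 / (1 − 0.5777) = 2.368
Loading dose = maintenance dose × R = 674 × 2.368 ≈ 1600 mg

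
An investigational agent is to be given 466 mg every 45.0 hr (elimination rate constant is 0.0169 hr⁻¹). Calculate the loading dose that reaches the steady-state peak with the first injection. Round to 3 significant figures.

Accumulation ratio R = 1 / (1 − e^(−kτ)) = 1 / (1 − e^(−0.01690×45.0)) = 1 / (1 − 0.4674) = 1.878
Loading dose = maintenance dose × R = 466 × 1.878 ≈ 875 mg

875 mg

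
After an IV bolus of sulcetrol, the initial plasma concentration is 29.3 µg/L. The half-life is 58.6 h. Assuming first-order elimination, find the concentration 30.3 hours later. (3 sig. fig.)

20.5 µg/L

k = ln 2 / 58.6 = 0.01183 h⁻¹
30.3 h is 0.5171 half-lives, so C = 29.3 × (1/2)^0.5171 = 29.3 × 0.6988 ≈ 20.5 µg/L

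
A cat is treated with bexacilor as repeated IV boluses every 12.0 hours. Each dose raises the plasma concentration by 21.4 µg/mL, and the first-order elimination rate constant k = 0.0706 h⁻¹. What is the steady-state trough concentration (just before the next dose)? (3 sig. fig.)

Fraction remaining after one interval: e^(−kτ) = e^(−0.07060 × 12.0) = 0.4286
R = 1 / (1 − 0.4286) = 1.750
Css,max = 21.4 × 1.750 = 37.45 µg/mL
Css,min = Css,max × e^(−kτ) = 37.45 × 0.4286 ≈ 16.1 µg/mL

16.1 µg/mL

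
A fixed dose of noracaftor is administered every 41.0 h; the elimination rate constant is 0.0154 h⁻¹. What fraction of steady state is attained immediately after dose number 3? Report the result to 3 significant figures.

0.850

f_n = 1 − e^(−nkτ) = 1 − e^(−3 × 0.01540 × 41.0) = 1 − e^(−1.894) = 1 − 0.1504 ≈ 0.850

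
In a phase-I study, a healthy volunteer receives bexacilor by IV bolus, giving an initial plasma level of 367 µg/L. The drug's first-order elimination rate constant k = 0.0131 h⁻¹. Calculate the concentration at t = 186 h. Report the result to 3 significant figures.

C(t) = C₀ e^(−kt) = 367 × e^(−0.01310 × 186) = 367 × e^(−2.437) = 367 × 0.08746 ≈ 32.1 µg/L

32.1 µg/L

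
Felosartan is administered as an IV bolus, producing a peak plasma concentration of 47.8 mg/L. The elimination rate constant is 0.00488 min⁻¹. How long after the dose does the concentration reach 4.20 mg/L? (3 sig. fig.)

C(t) = C₀ e^(−kt)  ⇒  t = ln(C₀/C) / k
t = ln(47.8/4.20) / 0.004880 = 2.432 / 0.004880 ≈ 498 minutes

498 minutes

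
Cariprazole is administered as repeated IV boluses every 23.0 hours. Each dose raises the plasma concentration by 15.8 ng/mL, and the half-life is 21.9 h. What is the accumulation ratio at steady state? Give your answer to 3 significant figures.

1.93

k = ln 2 / 21.9 = 0.03165 h⁻¹
Fraction remaining after one interval: e^(−kτ) = e^(−0.03165 × 23.0) = 0.4829
R = 1 / (1 − 0.4829) = 1 / 0.5171 ≈ 1.93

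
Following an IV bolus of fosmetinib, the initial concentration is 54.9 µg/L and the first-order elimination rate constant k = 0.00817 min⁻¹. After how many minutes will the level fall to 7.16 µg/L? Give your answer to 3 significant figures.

C(t) = C₀ e^(−kt)  ⇒  t = ln(C₀/C) / k
t = ln(54.9/7.16) / 0.008170 = 2.037 / 0.008170 ≈ 249 minutes

249 minutes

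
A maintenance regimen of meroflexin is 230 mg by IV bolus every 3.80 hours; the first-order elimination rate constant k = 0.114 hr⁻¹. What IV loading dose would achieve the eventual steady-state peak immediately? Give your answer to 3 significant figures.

Accumulation ratio R = 1 / (1 − e^(−kτ)) = 1 / (1 − e^(−0.1140×3.80)) = 1 / (1 − 0.6484) = 2.844
Loading dose = maintenance dose × R = 230 × 2.844 ≈ 654 mg

654 mg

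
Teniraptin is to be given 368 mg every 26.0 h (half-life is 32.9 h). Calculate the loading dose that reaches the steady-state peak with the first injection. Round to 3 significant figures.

873 mg

k = ln 2 / 32.9 = 0.02107 h⁻¹
Accumulation ratio R = 1 / (1 − e^(−kτ)) = 1 / (1 − e^(−0.02107×26.0)) = 1 / (1 − 0.5782) = 2.371
Loading dose = maintenance dose × R = 368 × 2.371 ≈ 873 mg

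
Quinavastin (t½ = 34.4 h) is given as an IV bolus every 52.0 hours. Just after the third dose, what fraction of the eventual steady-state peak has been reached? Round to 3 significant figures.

0.957

k = ln 2 / 34.4 = 0.02015 h⁻¹
f_n = 1 − e^(−nkτ) = 1 − e^(−3 × 0.02015 × 52.0) = 1 − e^(−3.143) = 1 − 0.04314 ≈ 0.957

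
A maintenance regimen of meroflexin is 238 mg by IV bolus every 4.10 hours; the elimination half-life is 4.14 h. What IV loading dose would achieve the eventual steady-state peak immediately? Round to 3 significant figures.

479 mg

k = ln 2 / 4.14 = 0.1674 h⁻¹
Accumulation ratio R = 1 / (1 − e^(−kτ)) = 1 / (1 − e^(−0.1674×4.10)) = 1 / (1 − 0.5034) = 2.014
Loading dose = maintenance dose × R = 238 × 2.014 ≈ 479 mg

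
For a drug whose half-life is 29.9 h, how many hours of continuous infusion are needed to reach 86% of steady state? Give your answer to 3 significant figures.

k = ln 2 / 29.9 = 0.02318 h⁻¹
f = 1 − e^(−kt)  ⇒  t = −ln(1 − f) / k
t = −ln(1 − 0.86) / 0.02318 = 1.966 / 0.02318 ≈ 84.8 hours

84.8 hours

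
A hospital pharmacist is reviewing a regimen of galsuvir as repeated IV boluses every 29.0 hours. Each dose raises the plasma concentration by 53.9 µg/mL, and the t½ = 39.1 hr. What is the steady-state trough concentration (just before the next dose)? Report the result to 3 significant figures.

80.2 µg/mL

k = ln 2 / 39.1 = 0.01773 hr⁻¹
Fraction remaining after one interval: e^(−kτ) = e^(−0.01773 × 29.0) = 0.5980
R = 1 / (1 − 0.5980) = 2.488
Css,max = 53.9 × 2.488 = 134.1 µg/mL
Css,min = Css,max × e^(−kτ) = 134.1 × 0.5980 ≈ 80.2 µg/mL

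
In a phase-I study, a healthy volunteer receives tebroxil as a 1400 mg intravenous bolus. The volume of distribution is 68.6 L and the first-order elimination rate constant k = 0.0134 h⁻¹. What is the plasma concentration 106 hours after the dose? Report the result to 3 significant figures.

4.93 mg/L

C₀ = dose / V = 1400 / 68.6 = 20.41 mg/L
C(t) = C₀ e^(−kt) = 20.41 × e^(−0.01340 × 106) = 20.41 × e^(−1.420) = 20.41 × 0.2416 ≈ 4.93 mg/L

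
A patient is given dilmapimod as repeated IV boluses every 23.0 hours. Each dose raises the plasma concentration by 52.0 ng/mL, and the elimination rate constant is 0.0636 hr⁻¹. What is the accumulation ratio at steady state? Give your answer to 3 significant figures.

1.30

Fraction remaining after one interval: e^(−kτ) = e^(−0.06360 × 23.0) = 0.2316
R = 1 / (1 − 0.2316) = 1 / 0.7684 ≈ 1.30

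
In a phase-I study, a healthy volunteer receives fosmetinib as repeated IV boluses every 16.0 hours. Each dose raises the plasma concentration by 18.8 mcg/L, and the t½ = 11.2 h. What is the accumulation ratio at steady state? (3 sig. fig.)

1.59

k = ln 2 / 11.2 = 0.06189 h⁻¹
Fraction remaining after one interval: e^(−kτ) = e^(−0.06189 × 16.0) = 0.3715
R = 1 / (1 − 0.3715) = 1 / 0.6285 ≈ 1.59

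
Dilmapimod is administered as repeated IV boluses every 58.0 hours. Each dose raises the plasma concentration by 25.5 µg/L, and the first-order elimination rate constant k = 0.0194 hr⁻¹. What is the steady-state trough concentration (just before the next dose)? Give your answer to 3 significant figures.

Fraction remaining after one interval: e^(−kτ) = e^(−0.01940 × 58.0) = 0.3246
R = 1 / (1 − 0.3246) = 1.481
Css,max = 25.5 × 1.481 = 37.75 µg/L
Css,min = Css,max × e^(−kτ) = 37.75 × 0.3246 ≈ 12.3 µg/L

12.3 µg/L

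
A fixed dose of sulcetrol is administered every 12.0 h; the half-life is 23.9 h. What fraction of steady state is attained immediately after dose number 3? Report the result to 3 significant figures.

k = ln 2 / 23.9 = 0.02900 h⁻¹
f_n = 1 − e^(−nkτ) = 1 − e^(−3 × 0.02900 × 12.0) = 1 − e^(−1.044) = 1 − 0.3520 ≈ 0.648

0.648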